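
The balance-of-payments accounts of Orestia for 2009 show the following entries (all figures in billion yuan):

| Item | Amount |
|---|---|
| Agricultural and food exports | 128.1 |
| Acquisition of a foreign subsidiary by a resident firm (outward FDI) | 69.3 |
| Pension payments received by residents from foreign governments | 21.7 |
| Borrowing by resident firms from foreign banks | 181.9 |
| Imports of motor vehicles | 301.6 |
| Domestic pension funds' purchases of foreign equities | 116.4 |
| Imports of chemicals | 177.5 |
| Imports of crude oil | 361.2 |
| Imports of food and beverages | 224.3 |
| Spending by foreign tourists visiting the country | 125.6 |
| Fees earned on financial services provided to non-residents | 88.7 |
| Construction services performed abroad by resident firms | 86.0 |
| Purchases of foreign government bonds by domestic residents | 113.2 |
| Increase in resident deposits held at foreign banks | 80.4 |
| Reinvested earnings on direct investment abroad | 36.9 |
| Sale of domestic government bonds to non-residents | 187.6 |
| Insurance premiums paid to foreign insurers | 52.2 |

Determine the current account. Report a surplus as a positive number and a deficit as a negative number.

Goods: 128.1 - 224.3 - 301.6 - 361.2 - 177.5 = -936.5
Services: 86.0 + 88.7 - 52.2 + 125.6 = 248.1
Primary income: 36.9
Secondary income: 21.7
Current account = (-936.5) + 248.1 + 36.9 + 21.7 = -629.8
(Excluded from the current account — financial account: acquisition of a foreign subsidiary by a resident firm (outward FDI) 69.3, borrowing by resident firms from foreign banks 181.9, domestic pension funds' purchases of foreign equities 116.4, purchases of foreign government bonds by domestic residents 113.2, increase in resident deposits held at foreign banks 80.4, sale of domestic government bonds to non-residents 187.6.)

-629.8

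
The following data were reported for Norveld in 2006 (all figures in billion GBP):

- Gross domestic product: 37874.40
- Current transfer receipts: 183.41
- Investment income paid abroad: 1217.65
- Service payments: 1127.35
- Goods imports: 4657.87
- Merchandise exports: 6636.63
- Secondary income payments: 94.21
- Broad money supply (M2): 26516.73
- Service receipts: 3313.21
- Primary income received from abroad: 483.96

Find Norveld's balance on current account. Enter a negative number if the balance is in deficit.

Goods balance = 6636.63 - 4657.87 = 1978.76
Services balance = 3313.21 - 1127.35 = 2185.86
Trade balance (goods + services) = 1978.76 + 2185.86 = 4164.62
Net primary income = 483.96 - 1217.65 = -733.69
Net secondary income = 183.41 - 94.21 = 89.20
Current account = 4164.62 + (-733.69) + 89.20 = 3520.13

3520.13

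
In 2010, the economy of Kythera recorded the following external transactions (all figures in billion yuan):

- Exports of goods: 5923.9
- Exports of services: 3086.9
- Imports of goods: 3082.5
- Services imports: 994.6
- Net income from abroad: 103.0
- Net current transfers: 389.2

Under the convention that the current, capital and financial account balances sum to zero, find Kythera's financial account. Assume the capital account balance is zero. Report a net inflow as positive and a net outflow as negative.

Goods balance = 5923.9 - 3082.5 = 2841.4
Services balance = 3086.9 - 994.6 = 2092.3
Trade balance (goods + services) = 2841.4 + 2092.3 = 4933.7
Net primary income = 103.0
Net secondary income = 389.2
Current account = 4933.7 + 103.0 + 389.2 = 5425.9
Financial account = -(5425.9) = -5425.9

-5425.9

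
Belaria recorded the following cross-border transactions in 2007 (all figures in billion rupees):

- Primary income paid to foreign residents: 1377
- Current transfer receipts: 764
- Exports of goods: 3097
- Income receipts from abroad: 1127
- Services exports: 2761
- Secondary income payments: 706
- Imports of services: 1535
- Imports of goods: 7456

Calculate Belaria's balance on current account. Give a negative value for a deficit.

-3325

Goods balance = 3097 - 7456 = -4359
Services balance = 2761 - 1535 = 1226
Trade balance (goods + services) = -4359 + 1226 = -3133
Net primary income = 1127 - 1377 = -250
Net secondary income = 764 - 706 = 58
Current account = -3133 + (-250) + 58 = -3325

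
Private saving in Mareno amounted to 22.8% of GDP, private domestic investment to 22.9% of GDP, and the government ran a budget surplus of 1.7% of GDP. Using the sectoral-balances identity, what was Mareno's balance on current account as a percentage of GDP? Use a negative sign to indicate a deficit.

By the sectoral-balances identity, CA = (S_private - I) + (T - G).
Private balance = 22.8 - 22.9 = -0.1
Government balance (T - G) = 1.7
CA = -0.1 + 1.7 = 1.6

1.6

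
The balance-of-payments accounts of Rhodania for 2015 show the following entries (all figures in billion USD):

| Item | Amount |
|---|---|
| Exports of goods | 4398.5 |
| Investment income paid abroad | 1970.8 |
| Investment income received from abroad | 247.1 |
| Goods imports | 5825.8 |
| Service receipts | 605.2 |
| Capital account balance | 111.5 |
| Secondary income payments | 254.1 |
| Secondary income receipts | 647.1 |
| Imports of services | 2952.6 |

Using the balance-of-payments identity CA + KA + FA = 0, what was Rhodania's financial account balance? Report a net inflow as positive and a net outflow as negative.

4993.9

Goods balance = 4398.5 - 5825.8 = -1427.3
Services balance = 605.2 - 2952.6 = -2347.4
Trade balance (goods + services) = -1427.3 + (-2347.4) = -3774.7
Net primary income = 247.1 - 1970.8 = -1723.7
Net secondary income = 647.1 - 254.1 = 393.0
Current account = -3774.7 + (-1723.7) + 393.0 = -5105.4
Financial account = -(-5105.4 + 111.5) = 4993.9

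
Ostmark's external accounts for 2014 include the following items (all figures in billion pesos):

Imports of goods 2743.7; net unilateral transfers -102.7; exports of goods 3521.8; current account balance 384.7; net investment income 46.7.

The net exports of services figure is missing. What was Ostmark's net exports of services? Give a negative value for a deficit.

-337.4

Current account = goods balance + services balance + net primary income + net secondary income
Sum of the known components = 722.1
Net exports of services = CA - (known components) = 384.7 - 722.1 = -337.4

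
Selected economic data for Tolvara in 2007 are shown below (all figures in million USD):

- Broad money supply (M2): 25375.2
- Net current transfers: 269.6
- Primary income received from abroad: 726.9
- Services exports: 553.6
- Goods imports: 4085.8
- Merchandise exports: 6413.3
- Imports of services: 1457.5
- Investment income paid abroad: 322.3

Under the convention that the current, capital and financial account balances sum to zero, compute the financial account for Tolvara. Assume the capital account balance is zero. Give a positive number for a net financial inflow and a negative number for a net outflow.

Goods balance = 6413.3 - 4085.8 = 2327.5
Services balance = 553.6 - 1457.5 = -903.9
Trade balance (goods + services) = 2327.5 + (-903.9) = 1423.6
Net primary income = 726.9 - 322.3 = 404.6
Net secondary income = 269.6
Current account = 1423.6 + 404.6 + 269.6 = 2097.8
Financial account = -(2097.8) = -2097.8

-2097.8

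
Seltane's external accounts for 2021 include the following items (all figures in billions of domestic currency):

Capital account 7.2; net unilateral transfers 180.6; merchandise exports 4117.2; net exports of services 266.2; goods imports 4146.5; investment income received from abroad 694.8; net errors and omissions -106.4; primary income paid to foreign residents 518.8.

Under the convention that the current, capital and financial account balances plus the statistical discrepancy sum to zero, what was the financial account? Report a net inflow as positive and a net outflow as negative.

-494.3

Goods balance = 4117.2 - 4146.5 = -29.3
Services balance = 266.2
Trade balance (goods + services) = -29.3 + 266.2 = 236.9
Net primary income = 694.8 - 518.8 = 176.0
Net secondary income = 180.6
Current account = 236.9 + 176.0 + 180.6 = 593.5
Financial account = -(593.5 + 7.2 + (-106.4)) = -494.3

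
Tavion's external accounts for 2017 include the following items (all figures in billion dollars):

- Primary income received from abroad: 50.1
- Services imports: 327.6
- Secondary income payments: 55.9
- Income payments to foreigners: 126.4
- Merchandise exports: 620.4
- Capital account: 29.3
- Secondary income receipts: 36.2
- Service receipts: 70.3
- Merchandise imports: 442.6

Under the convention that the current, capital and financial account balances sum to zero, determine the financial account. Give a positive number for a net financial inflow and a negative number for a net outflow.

Goods balance = 620.4 - 442.6 = 177.8
Services balance = 70.3 - 327.6 = -257.3
Trade balance (goods + services) = 177.8 + (-257.3) = -79.5
Net primary income = 50.1 - 126.4 = -76.3
Net secondary income = 36.2 - 55.9 = -19.7
Current account = -79.5 + (-76.3) + (-19.7) = -175.5
Financial account = -(-175.5 + 29.3) = 146.2

146.2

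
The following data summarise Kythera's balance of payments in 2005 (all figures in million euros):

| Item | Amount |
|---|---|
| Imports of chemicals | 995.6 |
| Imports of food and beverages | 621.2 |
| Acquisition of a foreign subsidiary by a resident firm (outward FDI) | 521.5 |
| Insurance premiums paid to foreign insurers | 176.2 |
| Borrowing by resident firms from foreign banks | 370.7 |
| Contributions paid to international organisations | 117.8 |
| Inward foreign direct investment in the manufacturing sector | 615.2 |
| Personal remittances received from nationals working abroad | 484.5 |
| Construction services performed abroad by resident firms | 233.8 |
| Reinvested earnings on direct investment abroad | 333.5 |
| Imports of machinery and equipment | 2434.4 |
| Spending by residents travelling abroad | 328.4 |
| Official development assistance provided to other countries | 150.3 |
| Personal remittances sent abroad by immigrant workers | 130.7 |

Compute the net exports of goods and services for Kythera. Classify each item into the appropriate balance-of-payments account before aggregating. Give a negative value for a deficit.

-4322.0

Goods: -2434.4 - 995.6 - 621.2 = -4051.2
Services: 233.8 - 176.2 - 328.4 = -270.8
Trade balance = -4051.2 + (-270.8) = -4322.0
(Excluded from the trade balance — financial account: acquisition of a foreign subsidiary by a resident firm (outward FDI) 521.5, borrowing by resident firms from foreign banks 370.7, inward foreign direct investment in the manufacturing sector 615.2; secondary income: contributions paid to international organisations 117.8, personal remittances received from nationals working abroad 484.5, official development assistance provided to other countries 150.3, personal remittances sent abroad by immigrant workers 130.7; primary income: reinvested earnings on direct investment abroad 333.5.)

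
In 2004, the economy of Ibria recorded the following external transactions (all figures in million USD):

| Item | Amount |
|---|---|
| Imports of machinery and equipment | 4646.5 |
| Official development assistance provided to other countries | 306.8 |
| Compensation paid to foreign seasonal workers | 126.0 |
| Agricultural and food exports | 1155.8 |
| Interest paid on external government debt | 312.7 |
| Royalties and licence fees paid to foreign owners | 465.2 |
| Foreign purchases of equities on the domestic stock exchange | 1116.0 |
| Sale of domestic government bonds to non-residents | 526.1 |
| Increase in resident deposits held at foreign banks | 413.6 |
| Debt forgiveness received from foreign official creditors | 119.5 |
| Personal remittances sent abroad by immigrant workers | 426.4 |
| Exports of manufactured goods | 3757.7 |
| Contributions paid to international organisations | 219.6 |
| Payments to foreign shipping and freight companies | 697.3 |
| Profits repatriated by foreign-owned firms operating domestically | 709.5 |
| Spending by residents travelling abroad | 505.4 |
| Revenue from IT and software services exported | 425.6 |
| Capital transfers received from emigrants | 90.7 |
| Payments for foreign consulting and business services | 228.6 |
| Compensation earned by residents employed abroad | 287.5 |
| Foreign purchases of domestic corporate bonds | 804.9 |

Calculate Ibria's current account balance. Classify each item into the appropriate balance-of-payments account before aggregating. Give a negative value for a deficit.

-3017.4

Goods: 1155.8 + 3757.7 - 4646.5 = 267.0
Services: -505.4 - 228.6 - 465.2 + 425.6 - 697.3 = -1470.9
Primary income: -709.5 - 312.7 - 126.0 + 287.5 = -860.7
Secondary income: -219.6 - 306.8 - 426.4 = -952.8
Current account = 267.0 + (-1470.9) + (-860.7) + (-952.8) = -3017.4
(Excluded from the current account — financial account: foreign purchases of equities on the domestic stock exchange 1116.0, sale of domestic government bonds to non-residents 526.1, increase in resident deposits held at foreign banks 413.6, foreign purchases of domestic corporate bonds 804.9; capital account: debt forgiveness received from foreign official creditors 119.5, capital transfers received from emigrants 90.7.)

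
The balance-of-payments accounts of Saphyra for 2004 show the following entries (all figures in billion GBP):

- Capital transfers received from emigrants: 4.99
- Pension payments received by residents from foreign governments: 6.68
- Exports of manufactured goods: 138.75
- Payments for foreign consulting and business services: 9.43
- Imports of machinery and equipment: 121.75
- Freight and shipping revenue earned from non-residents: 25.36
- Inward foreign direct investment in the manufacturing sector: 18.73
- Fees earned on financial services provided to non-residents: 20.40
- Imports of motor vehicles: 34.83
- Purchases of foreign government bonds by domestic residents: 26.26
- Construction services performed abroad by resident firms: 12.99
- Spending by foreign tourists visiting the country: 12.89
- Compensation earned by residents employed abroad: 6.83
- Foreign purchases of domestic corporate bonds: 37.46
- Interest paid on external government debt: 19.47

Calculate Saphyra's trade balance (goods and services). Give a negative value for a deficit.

Goods: -34.83 - 121.75 + 138.75 = -17.83
Services: 12.99 + 20.40 + 25.36 - 9.43 + 12.89 = 62.21
Trade balance = -17.83 + 62.21 = 44.38
(Excluded from the trade balance — capital account: capital transfers received from emigrants 4.99; secondary income: pension payments received by residents from foreign governments 6.68; financial account: inward foreign direct investment in the manufacturing sector 18.73, purchases of foreign government bonds by domestic residents 26.26, foreign purchases of domestic corporate bonds 37.46; primary income: compensation earned by residents employed abroad 6.83, interest paid on external government debt 19.47.)

44.38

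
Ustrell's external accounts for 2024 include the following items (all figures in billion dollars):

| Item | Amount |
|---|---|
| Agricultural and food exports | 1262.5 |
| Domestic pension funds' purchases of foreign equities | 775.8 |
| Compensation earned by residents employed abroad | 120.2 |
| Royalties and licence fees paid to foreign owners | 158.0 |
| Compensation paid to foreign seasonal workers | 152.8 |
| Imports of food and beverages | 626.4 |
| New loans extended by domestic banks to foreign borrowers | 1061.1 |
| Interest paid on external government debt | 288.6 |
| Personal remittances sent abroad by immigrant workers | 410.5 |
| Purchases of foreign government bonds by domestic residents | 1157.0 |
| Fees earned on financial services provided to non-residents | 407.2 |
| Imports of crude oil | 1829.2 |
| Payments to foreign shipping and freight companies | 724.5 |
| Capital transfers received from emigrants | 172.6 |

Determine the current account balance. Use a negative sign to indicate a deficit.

-2400.1

Goods: -1829.2 - 626.4 + 1262.5 = -1193.1
Services: -158.0 - 724.5 + 407.2 = -475.3
Primary income: 120.2 - 152.8 - 288.6 = -321.2
Secondary income: -410.5
Current account = (-1193.1) + (-475.3) + (-321.2) + (-410.5) = -2400.1
(Excluded from the current account — financial account: domestic pension funds' purchases of foreign equities 775.8, new loans extended by domestic banks to foreign borrowers 1061.1, purchases of foreign government bonds by domestic residents 1157.0; capital account: capital transfers received from emigrants 172.6.)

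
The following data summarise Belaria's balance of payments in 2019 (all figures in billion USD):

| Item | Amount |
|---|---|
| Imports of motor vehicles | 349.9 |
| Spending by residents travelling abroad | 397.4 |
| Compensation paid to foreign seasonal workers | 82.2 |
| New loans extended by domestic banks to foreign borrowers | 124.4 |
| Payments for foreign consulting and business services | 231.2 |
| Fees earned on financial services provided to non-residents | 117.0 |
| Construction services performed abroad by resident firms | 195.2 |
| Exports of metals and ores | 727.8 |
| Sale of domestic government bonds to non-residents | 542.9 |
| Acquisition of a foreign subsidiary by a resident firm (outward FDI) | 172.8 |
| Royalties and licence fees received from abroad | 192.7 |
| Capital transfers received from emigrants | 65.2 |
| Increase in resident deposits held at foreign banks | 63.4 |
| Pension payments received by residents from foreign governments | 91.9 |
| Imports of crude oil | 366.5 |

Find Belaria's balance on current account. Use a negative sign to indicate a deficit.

-102.6

Goods: -349.9 - 366.5 + 727.8 = 11.4
Services: 192.7 - 231.2 - 397.4 + 117.0 + 195.2 = -123.7
Primary income: -82.2
Secondary income: 91.9
Current account = 11.4 + (-123.7) + (-82.2) + 91.9 = -102.6
(Excluded from the current account — financial account: new loans extended by domestic banks to foreign borrowers 124.4, sale of domestic government bonds to non-residents 542.9, acquisition of a foreign subsidiary by a resident firm (outward FDI) 172.8, increase in resident deposits held at foreign banks 63.4; capital account: capital transfers received from emigrants 65.2.)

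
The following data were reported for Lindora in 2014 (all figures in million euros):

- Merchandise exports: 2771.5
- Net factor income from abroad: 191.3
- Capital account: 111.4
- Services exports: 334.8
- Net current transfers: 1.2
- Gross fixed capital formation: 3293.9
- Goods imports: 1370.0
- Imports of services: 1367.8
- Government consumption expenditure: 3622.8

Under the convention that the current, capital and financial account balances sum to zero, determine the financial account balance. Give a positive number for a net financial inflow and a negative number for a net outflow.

-672.4

Goods balance = 2771.5 - 1370.0 = 1401.5
Services balance = 334.8 - 1367.8 = -1033.0
Trade balance (goods + services) = 1401.5 + (-1033.0) = 368.5
Net primary income = 191.3
Net secondary income = 1.2
Current account = 368.5 + 191.3 + 1.2 = 561.0
Financial account = -(561.0 + 111.4) = -672.4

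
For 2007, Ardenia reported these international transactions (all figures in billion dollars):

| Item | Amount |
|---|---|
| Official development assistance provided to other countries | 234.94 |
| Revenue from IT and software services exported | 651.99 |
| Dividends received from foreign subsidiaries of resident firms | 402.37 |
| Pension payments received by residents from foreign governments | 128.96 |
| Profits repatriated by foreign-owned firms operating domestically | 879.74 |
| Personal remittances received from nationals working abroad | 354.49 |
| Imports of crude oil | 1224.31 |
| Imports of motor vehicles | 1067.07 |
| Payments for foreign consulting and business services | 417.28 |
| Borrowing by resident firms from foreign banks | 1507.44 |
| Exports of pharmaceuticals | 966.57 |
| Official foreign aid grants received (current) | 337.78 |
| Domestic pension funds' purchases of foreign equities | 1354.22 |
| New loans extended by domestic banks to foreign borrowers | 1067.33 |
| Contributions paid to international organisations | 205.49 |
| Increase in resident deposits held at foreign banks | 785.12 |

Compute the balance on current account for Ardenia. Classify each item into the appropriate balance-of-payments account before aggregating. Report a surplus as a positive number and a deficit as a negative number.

Goods: -1067.07 - 1224.31 + 966.57 = -1324.81
Services: -417.28 + 651.99 = 234.71
Primary income: 402.37 - 879.74 = -477.37
Secondary income: 354.49 - 205.49 + 128.96 - 234.94 + 337.78 = 380.80
Current account = (-1324.81) + 234.71 + (-477.37) + 380.80 = -1186.67
(Excluded from the current account — financial account: borrowing by resident firms from foreign banks 1507.44, domestic pension funds' purchases of foreign equities 1354.22, new loans extended by domestic banks to foreign borrowers 1067.33, increase in resident deposits held at foreign banks 785.12.)

-1186.67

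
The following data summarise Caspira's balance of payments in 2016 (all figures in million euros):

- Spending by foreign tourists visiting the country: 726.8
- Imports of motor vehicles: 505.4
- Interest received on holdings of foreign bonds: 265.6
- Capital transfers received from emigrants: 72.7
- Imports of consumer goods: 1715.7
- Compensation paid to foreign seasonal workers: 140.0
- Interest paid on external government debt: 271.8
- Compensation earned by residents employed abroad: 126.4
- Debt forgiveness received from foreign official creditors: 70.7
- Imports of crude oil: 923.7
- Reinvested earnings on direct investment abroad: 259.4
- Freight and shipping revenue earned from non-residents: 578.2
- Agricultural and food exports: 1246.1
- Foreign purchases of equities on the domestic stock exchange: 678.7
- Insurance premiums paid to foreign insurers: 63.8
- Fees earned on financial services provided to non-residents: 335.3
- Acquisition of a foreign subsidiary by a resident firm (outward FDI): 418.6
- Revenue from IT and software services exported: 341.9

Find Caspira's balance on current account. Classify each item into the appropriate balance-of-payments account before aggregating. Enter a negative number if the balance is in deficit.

Goods: -1715.7 - 923.7 + 1246.1 - 505.4 = -1898.7
Services: 726.8 + 578.2 + 341.9 + 335.3 - 63.8 = 1918.4
Primary income: 126.4 - 140.0 + 265.6 + 259.4 - 271.8 = 239.6
Current account = (-1898.7) + 1918.4 + 239.6 = 259.3
(Excluded from the current account — capital account: capital transfers received from emigrants 72.7, debt forgiveness received from foreign official creditors 70.7; financial account: foreign purchases of equities on the domestic stock exchange 678.7, acquisition of a foreign subsidiary by a resident firm (outward FDI) 418.6.)

259.3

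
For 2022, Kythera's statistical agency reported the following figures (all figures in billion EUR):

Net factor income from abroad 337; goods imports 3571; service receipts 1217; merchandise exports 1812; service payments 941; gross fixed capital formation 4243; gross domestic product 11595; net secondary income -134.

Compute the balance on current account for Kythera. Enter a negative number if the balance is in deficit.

Goods balance = 1812 - 3571 = -1759
Services balance = 1217 - 941 = 276
Trade balance (goods + services) = -1759 + 276 = -1483
Net primary income = 337
Net secondary income = -134
Current account = -1483 + 337 + (-134) = -1280

-1280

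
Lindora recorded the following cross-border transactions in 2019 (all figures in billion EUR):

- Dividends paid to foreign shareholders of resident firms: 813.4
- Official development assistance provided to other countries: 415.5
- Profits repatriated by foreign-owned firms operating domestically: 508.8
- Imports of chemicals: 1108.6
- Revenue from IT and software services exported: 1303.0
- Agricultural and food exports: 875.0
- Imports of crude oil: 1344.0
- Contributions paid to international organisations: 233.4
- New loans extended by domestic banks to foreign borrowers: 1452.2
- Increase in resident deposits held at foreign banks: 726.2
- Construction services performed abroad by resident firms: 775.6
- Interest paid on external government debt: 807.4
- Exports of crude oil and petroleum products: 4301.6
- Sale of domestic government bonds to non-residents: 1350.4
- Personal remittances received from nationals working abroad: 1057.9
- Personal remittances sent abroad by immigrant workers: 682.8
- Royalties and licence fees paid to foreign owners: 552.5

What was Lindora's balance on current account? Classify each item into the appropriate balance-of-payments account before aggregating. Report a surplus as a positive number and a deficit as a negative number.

Goods: -1108.6 + 4301.6 - 1344.0 + 875.0 = 2724.0
Services: 775.6 + 1303.0 - 552.5 = 1526.1
Primary income: -508.8 - 813.4 - 807.4 = -2129.6
Secondary income: 1057.9 - 682.8 - 415.5 - 233.4 = -273.8
Current account = 2724.0 + 1526.1 + (-2129.6) + (-273.8) = 1846.7
(Excluded from the current account — financial account: new loans extended by domestic banks to foreign borrowers 1452.2, increase in resident deposits held at foreign banks 726.2, sale of domestic government bonds to non-residents 1350.4.)

1846.7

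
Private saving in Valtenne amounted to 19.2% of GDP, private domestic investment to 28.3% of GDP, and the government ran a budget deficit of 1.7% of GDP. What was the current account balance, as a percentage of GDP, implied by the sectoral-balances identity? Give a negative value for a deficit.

By the sectoral-balances identity, CA = (S_private - I) + (T - G).
Private balance = 19.2 - 28.3 = -9.1
Government balance (T - G) = -1.7
CA = -9.1 + (-1.7) = -10.8

-10.8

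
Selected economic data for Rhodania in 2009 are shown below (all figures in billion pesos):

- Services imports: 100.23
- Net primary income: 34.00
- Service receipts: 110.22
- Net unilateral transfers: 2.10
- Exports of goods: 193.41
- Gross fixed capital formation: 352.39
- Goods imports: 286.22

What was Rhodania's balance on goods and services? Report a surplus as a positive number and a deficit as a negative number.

Goods balance = 193.41 - 286.22 = -92.81
Services balance = 110.22 - 100.23 = 9.99
Trade balance (goods + services) = -92.81 + 9.99 = -82.82

-82.82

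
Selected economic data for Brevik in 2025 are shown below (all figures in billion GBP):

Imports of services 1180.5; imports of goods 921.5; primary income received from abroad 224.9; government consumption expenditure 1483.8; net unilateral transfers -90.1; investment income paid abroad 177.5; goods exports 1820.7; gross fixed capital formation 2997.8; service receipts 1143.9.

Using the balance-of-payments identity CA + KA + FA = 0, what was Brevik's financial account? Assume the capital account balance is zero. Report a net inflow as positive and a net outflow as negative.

Goods balance = 1820.7 - 921.5 = 899.2
Services balance = 1143.9 - 1180.5 = -36.6
Trade balance (goods + services) = 899.2 + (-36.6) = 862.6
Net primary income = 224.9 - 177.5 = 47.4
Net secondary income = -90.1
Current account = 862.6 + 47.4 + (-90.1) = 819.9
Financial account = -(819.9) = -819.9

-819.9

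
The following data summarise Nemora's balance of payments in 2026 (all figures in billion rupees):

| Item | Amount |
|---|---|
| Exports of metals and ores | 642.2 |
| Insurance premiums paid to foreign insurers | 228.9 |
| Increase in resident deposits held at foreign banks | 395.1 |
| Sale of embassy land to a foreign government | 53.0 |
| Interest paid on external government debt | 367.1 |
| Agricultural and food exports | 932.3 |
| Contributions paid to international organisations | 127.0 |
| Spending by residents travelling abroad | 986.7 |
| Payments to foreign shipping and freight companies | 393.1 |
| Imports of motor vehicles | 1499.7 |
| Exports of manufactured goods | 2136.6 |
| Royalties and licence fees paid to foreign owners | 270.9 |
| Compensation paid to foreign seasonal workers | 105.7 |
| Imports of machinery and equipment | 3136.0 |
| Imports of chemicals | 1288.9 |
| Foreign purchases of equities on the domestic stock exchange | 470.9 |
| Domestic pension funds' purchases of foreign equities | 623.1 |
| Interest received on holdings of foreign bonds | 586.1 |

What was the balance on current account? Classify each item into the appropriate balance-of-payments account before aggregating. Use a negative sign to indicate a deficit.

Goods: -1499.7 + 932.3 + 2136.6 - 3136.0 + 642.2 - 1288.9 = -2213.5
Services: -393.1 - 986.7 - 270.9 - 228.9 = -1879.6
Primary income: -105.7 - 367.1 + 586.1 = 113.3
Secondary income: -127.0
Current account = (-2213.5) + (-1879.6) + 113.3 + (-127.0) = -4106.8
(Excluded from the current account — financial account: increase in resident deposits held at foreign banks 395.1, foreign purchases of equities on the domestic stock exchange 470.9, domestic pension funds' purchases of foreign equities 623.1; capital account: sale of embassy land to a foreign government 53.0.)

-4106.8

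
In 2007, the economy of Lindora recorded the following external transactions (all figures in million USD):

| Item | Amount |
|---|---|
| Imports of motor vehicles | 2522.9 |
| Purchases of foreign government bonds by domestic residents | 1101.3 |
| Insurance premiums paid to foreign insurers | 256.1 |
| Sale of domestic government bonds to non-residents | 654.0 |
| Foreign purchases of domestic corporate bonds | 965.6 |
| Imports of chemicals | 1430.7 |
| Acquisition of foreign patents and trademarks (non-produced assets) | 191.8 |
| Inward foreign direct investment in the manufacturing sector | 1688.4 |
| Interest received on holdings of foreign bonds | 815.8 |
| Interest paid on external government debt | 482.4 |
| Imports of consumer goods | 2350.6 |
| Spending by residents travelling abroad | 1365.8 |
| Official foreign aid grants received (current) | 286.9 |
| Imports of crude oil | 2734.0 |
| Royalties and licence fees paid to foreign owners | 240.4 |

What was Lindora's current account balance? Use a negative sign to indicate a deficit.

Goods: -2350.6 - 1430.7 - 2522.9 - 2734.0 = -9038.2
Services: -1365.8 - 256.1 - 240.4 = -1862.3
Primary income: -482.4 + 815.8 = 333.4
Secondary income: 286.9
Current account = (-9038.2) + (-1862.3) + 333.4 + 286.9 = -10280.2
(Excluded from the current account — financial account: purchases of foreign government bonds by domestic residents 1101.3, sale of domestic government bonds to non-residents 654.0, foreign purchases of domestic corporate bonds 965.6, inward foreign direct investment in the manufacturing sector 1688.4; capital account: acquisition of foreign patents and trademarks (non-produced assets) 191.8.)

-10280.2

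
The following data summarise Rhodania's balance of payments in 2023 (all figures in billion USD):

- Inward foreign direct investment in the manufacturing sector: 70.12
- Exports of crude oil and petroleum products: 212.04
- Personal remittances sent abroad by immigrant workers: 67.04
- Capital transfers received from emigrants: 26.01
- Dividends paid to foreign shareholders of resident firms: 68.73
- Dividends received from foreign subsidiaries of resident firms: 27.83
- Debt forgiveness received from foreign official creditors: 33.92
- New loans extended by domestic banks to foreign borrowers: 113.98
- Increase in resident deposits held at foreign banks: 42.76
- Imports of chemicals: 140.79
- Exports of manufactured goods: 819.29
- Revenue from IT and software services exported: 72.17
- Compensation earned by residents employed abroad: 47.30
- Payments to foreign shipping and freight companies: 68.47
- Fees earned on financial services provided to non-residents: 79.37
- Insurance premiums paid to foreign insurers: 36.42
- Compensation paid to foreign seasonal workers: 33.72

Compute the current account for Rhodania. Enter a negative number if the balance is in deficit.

842.83

Goods: 212.04 - 140.79 + 819.29 = 890.54
Services: 79.37 + 72.17 - 36.42 - 68.47 = 46.65
Primary income: 27.83 - 33.72 - 68.73 + 47.30 = -27.32
Secondary income: -67.04
Current account = 890.54 + 46.65 + (-27.32) + (-67.04) = 842.83
(Excluded from the current account — financial account: inward foreign direct investment in the manufacturing sector 70.12, new loans extended by domestic banks to foreign borrowers 113.98, increase in resident deposits held at foreign banks 42.76; capital account: capital transfers received from emigrants 26.01, debt forgiveness received from foreign official creditors 33.92.)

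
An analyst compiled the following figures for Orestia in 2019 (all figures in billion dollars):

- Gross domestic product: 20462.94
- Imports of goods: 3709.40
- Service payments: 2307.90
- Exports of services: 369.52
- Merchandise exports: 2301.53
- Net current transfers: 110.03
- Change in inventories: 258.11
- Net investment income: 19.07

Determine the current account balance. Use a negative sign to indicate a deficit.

-3217.15

Goods balance = 2301.53 - 3709.40 = -1407.87
Services balance = 369.52 - 2307.90 = -1938.38
Trade balance (goods + services) = -1407.87 + (-1938.38) = -3346.25
Net primary income = 19.07
Net secondary income = 110.03
Current account = -3346.25 + 19.07 + 110.03 = -3217.15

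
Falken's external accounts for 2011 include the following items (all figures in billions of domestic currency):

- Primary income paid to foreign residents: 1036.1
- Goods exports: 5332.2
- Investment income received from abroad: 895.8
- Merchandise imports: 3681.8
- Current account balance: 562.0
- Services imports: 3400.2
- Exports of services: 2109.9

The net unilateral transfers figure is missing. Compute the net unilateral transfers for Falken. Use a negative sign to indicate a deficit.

Current account = goods balance + services balance + net primary income + net secondary income
Sum of the known components = 219.8
Net unilateral transfers = CA - (known components) = 562.0 - 219.8 = 342.2

342.2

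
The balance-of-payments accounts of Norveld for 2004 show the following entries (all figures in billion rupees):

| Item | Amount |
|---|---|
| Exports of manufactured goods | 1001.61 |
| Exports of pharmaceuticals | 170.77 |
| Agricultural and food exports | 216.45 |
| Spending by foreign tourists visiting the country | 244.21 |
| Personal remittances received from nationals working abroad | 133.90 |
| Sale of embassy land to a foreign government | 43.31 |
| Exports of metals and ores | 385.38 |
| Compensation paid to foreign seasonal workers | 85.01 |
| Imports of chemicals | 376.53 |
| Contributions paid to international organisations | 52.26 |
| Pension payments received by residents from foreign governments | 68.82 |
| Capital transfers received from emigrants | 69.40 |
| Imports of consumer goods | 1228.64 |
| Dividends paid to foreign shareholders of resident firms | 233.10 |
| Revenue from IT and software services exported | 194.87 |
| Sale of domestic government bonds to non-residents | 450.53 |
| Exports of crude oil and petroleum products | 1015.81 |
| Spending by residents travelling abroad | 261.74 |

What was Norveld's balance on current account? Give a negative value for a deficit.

1194.54

Goods: 1001.61 + 216.45 + 1015.81 + 385.38 - 376.53 - 1228.64 + 170.77 = 1184.85
Services: -261.74 + 194.87 + 244.21 = 177.34
Primary income: -85.01 - 233.10 = -318.11
Secondary income: 133.90 + 68.82 - 52.26 = 150.46
Current account = 1184.85 + 177.34 + (-318.11) + 150.46 = 1194.54
(Excluded from the current account — capital account: sale of embassy land to a foreign government 43.31, capital transfers received from emigrants 69.40; financial account: sale of domestic government bonds to non-residents 450.53.)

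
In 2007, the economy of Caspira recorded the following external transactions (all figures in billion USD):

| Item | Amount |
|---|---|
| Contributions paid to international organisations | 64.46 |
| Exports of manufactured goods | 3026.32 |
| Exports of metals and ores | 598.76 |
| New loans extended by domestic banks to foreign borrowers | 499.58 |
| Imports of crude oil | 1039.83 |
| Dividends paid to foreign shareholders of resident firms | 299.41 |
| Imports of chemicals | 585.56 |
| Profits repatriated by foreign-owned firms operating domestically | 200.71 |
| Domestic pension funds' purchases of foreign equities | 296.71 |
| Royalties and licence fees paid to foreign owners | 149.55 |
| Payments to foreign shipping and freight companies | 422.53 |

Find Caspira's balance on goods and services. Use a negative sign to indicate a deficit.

Goods: 3026.32 - 1039.83 - 585.56 + 598.76 = 1999.69
Services: -422.53 - 149.55 = -572.08
Trade balance = 1999.69 + (-572.08) = 1427.61
(Excluded from the trade balance — secondary income: contributions paid to international organisations 64.46; financial account: new loans extended by domestic banks to foreign borrowers 499.58, domestic pension funds' purchases of foreign equities 296.71; primary income: dividends paid to foreign shareholders of resident firms 299.41, profits repatriated by foreign-owned firms operating domestically 200.71.)

1427.61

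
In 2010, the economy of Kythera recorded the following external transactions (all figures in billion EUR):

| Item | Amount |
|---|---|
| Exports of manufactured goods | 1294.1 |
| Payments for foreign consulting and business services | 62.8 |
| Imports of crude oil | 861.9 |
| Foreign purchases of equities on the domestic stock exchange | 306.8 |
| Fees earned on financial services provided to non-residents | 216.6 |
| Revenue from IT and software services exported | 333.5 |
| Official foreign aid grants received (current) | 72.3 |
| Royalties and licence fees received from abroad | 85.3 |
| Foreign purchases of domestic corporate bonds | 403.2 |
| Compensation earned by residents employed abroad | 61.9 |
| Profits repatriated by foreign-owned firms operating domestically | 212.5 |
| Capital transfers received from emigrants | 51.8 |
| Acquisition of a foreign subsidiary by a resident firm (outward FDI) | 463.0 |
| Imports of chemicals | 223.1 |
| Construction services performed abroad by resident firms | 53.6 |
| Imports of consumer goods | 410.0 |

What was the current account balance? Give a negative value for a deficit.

Goods: -223.1 - 861.9 + 1294.1 - 410.0 = -200.9
Services: 85.3 + 333.5 + 53.6 + 216.6 - 62.8 = 626.2
Primary income: 61.9 - 212.5 = -150.6
Secondary income: 72.3
Current account = (-200.9) + 626.2 + (-150.6) + 72.3 = 347.0
(Excluded from the current account — financial account: foreign purchases of equities on the domestic stock exchange 306.8, foreign purchases of domestic corporate bonds 403.2, acquisition of a foreign subsidiary by a resident firm (outward FDI) 463.0; capital account: capital transfers received from emigrants 51.8.)

347.0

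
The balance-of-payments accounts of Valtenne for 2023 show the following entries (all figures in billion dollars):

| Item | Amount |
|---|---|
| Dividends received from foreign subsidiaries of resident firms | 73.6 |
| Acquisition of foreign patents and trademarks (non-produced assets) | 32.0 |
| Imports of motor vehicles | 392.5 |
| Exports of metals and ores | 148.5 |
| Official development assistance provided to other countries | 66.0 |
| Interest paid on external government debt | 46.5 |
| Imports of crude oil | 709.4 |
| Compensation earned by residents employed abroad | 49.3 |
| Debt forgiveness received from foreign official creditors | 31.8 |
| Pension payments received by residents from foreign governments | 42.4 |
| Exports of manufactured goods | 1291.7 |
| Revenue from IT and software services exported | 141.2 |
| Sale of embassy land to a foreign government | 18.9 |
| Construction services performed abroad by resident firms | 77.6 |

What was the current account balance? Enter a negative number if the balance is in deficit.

Goods: -392.5 + 1291.7 + 148.5 - 709.4 = 338.3
Services: 77.6 + 141.2 = 218.8
Primary income: 49.3 + 73.6 - 46.5 = 76.4
Secondary income: -66.0 + 42.4 = -23.6
Current account = 338.3 + 218.8 + 76.4 + (-23.6) = 609.9
(Excluded from the current account — capital account: acquisition of foreign patents and trademarks (non-produced assets) 32.0, debt forgiveness received from foreign official creditors 31.8, sale of embassy land to a foreign government 18.9.)

609.9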